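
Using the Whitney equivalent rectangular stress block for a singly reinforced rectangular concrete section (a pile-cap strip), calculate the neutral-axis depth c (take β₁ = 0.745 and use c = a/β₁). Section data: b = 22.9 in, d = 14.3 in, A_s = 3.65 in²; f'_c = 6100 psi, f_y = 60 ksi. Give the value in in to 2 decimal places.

T = A_s f_y = 3.65 × 60 = 219 kips.
a = T/(0.85 f'_c b) = 219/(0.85 × 6.1 × 22.9) = 1.8444 in.
With β₁ = 0.745, c = a/β₁ = 1.8444/0.745 = 2.48 in.

c ≈ 2.48 in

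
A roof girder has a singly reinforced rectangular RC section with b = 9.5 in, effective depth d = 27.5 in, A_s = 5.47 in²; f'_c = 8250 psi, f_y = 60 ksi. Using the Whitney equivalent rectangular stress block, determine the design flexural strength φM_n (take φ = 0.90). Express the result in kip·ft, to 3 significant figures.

T = A_s f_y = 5.47 × 60 = 328.2 kips.
a = T/(0.85 f'_c b) = 328.2/(0.85 × 8.25 × 9.5) = 4.927 in.
M_n = T(d − a/2) = 328.2 × (27.5 − 2.4635) = 8217.0 kip·in = 8217.0/12 = 684.75 kip·ft.
φM_n = 0.90 × 684.75 = 616.28 kip·ft.

φM_n ≈ 616 kip·ft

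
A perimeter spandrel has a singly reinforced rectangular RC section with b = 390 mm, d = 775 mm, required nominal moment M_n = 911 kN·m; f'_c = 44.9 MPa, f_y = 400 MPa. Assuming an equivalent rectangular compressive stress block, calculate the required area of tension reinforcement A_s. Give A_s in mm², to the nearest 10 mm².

With M_n = 0.85 f'_c a b (d − a/2), solve the quadratic for a:
a = d − √(d² − 2M_n/(0.85 f'_c b)) = 775 − √(775² − 2 × 911×10⁶/(0.85 × 44.9 × 390)) = 83.47 mm.
A_s = 0.85 f'_c a b / f_y = 0.85 × 44.9 × 83.47 × 390 / 400 = 3106.0 mm².

A_s ≈ 3110 mm²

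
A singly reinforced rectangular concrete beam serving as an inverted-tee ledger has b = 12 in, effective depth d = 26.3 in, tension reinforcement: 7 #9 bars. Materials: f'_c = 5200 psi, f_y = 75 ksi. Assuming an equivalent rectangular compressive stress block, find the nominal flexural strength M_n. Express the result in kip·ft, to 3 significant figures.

A_s = 7 × 1 = 7 in².
T = A_s f_y = 7 × 75 = 525 kips.
a = T/(0.85 f'_c b) = 525/(0.85 × 5.2 × 12) = 9.898 in.
M_n = T(d − a/2) = 525 × (26.3 − 4.949) = 11209.3 kip·in = 11209.3/12 = 934.11 kip·ft.

M_n ≈ 934 kip·ft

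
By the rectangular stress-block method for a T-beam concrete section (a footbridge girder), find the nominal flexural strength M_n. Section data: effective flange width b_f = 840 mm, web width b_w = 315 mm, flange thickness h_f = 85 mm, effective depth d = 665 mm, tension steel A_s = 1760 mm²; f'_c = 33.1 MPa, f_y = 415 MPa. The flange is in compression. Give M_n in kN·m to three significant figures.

Tension: T = A_s f_y = 1760 × 415 = 730400 N.
Try a within the flange: a = T/(0.85 f'_c b_f) = 730400/(0.85 × 33.1 × 840) = 30.91 mm.
Since a = 30.91 ≤ h_f = 85 mm, the stress block lies entirely in the flange; analyse as a rectangular beam of width b_f.
M_n = T(d − a/2) = 730400 × (665 − 15.455) = 474.43 × 10⁶ N·mm.
M_n = 474.43 kN·m.

M_n ≈ 474 kN·m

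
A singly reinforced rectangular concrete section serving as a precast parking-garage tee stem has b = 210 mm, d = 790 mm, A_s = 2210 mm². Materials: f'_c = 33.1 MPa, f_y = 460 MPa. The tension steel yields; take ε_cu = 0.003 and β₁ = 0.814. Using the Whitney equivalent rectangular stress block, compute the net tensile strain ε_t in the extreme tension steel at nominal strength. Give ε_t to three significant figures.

a = A_s f_y/(0.85 f'_c b) = 172.06 mm.
β₁ = 0.814, so c = a/β₁ = 172.06/0.814 = 211.38 mm.
From the linear strain diagram with ε_cu = 0.003: ε_t = 0.003 (d − c)/c = 0.003 × (790 − 211.38)/211.38 = 0.00821.
Since ε_t ≥ 0.005, the section is tension-controlled.

ε_t ≈ 0.00821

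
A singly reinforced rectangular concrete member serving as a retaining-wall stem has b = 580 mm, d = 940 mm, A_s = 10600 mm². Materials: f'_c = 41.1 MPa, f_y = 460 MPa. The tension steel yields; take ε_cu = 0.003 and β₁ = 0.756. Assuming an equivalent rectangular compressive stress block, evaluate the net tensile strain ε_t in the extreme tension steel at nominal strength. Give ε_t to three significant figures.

a = A_s f_y/(0.85 f'_c b) = 240.64 mm.
β₁ = 0.756, so c = a/β₁ = 240.64/0.756 = 318.31 mm.
From the linear strain diagram with ε_cu = 0.003: ε_t = 0.003 (d − c)/c = 0.003 × (940 − 318.31)/318.31 = 0.00586.
Since ε_t ≥ 0.005, the section is tension-controlled.

ε_t ≈ 0.00586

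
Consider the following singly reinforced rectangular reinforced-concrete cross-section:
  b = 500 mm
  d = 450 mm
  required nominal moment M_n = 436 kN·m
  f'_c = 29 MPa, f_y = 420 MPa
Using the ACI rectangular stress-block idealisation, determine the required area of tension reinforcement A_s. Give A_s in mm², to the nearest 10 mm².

With M_n = 0.85 f'_c a b (d − a/2), solve the quadratic for a:
a = d − √(d² − 2M_n/(0.85 f'_c b)) = 450 − √(450² − 2 × 436×10⁶/(0.85 × 29 × 500)) = 87.03 mm.
A_s = 0.85 f'_c a b / f_y = 0.85 × 29 × 87.03 × 500 / 420 = 2553.9 mm².

A_s ≈ 2550 mm²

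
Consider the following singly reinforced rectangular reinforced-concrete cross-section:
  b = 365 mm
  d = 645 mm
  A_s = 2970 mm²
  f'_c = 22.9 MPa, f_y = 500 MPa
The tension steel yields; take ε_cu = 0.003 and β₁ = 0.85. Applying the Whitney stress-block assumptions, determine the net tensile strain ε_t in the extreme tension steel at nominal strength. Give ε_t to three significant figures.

ε_t ≈ 0.00487

a = A_s f_y/(0.85 f'_c b) = 209.02 mm.
β₁ = 0.85, so c = a/β₁ = 209.02/0.85 = 245.91 mm.
From the linear strain diagram with ε_cu = 0.003: ε_t = 0.003 (d − c)/c = 0.003 × (645 − 245.91)/245.91 = 0.00487.
ε_t is between 0.004 and 0.005 — transition zone.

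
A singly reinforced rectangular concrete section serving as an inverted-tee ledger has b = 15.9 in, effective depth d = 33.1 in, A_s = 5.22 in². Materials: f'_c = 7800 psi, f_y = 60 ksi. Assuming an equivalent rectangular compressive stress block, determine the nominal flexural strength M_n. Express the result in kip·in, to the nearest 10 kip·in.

T = A_s f_y = 5.22 × 60 = 313.2 kips.
a = T/(0.85 f'_c b) = 313.2/(0.85 × 7.8 × 15.9) = 2.971 in.
M_n = T(d − a/2) = 313.2 × (33.1 − 1.4855) = 9901.7 kip·in.

M_n ≈ 9900 kip·in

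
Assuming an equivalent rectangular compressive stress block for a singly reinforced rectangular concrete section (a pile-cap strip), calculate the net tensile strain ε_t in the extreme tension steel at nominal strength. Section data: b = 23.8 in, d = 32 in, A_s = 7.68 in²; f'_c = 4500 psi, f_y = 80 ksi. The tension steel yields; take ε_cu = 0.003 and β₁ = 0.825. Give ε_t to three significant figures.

ε_t ≈ 0.00873

a = A_s f_y/(0.85 f'_c b) = 6.749 in.
β₁ = 0.825, so c = a/β₁ = 6.749/0.825 = 8.181 in.
From the linear strain diagram with ε_cu = 0.003: ε_t = 0.003 (d − c)/c = 0.003 × (32 − 8.181)/8.181 = 0.00873.
Since ε_t ≥ 0.005, the section is tension-controlled.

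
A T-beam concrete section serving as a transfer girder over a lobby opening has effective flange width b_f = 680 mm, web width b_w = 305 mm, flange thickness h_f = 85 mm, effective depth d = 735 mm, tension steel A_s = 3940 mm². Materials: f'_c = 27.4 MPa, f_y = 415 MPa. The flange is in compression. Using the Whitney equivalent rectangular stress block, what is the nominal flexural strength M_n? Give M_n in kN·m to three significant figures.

Tension: T = A_s f_y = 3940 × 415 = 1635100 N.
Try a within the flange: a = T/(0.85 f'_c b_f) = 1635100/(0.85 × 27.4 × 680) = 103.24 mm.
a = 103.24 > h_f = 85 mm: the block extends into the web. Split into flange-overhang and web parts.
C_f = 0.85 f'_c (b_f − b_w) h_f = 0.85 × 27.4 × (680 − 305) × 85 = 742369 N.
Remaining web compression depth: a_w = (T − C_f)/(0.85 f'_c b_w) = (1635100 − 742369)/(0.85 × 27.4 × 305) = 125.68 mm.
M_n = C_f(d − h_f/2) + (T − C_f)(d − a_w/2) = 742369 × (735 − 42.5) + 892731 × (735 − 62.84) = 514.09 + 600.06 = 1114.15 × 10⁶ N·mm.
M_n = 1114.15 kN·m.

M_n ≈ 1110 kN·m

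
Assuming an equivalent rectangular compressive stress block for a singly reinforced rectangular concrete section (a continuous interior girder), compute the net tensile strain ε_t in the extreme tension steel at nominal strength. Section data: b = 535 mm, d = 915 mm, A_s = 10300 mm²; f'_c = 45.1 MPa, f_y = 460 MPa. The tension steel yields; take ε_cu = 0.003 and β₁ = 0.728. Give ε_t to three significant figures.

a = A_s f_y/(0.85 f'_c b) = 231.02 mm.
β₁ = 0.728, so c = a/β₁ = 231.02/0.728 = 317.34 mm.
From the linear strain diagram with ε_cu = 0.003: ε_t = 0.003 (d − c)/c = 0.003 × (915 − 317.34)/317.34 = 0.00565.
Since ε_t ≥ 0.005, the section is tension-controlled.

ε_t ≈ 0.00565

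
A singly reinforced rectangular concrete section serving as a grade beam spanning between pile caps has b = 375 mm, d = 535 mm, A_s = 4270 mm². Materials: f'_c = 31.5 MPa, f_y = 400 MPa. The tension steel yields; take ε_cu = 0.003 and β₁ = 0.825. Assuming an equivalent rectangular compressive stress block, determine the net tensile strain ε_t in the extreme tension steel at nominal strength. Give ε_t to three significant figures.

ε_t ≈ 0.00478

a = A_s f_y/(0.85 f'_c b) = 170.11 mm.
β₁ = 0.825, so c = a/β₁ = 170.11/0.825 = 206.19 mm.
From the linear strain diagram with ε_cu = 0.003: ε_t = 0.003 (d − c)/c = 0.003 × (535 − 206.19)/206.19 = 0.00478.
ε_t is between 0.004 and 0.005 — transition zone.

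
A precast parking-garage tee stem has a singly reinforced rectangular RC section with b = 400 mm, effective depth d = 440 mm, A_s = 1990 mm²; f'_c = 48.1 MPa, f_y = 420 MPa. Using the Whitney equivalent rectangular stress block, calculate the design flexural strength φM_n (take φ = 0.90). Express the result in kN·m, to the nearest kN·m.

T = A_s f_y = 1990 × 420 = 835800 N = 835.8 kN.
From C = T: a = T/(0.85 f'_c b) = 835800/(0.85 × 48.1 × 400) = 51.11 mm.
M_n = T(d − a/2) = 835.8 kN × (440 − 25.555) mm = 346.39 kN·m.
φM_n = 0.90 × 346.39 = 311.75 kN·m.

φM_n ≈ 312 kN·m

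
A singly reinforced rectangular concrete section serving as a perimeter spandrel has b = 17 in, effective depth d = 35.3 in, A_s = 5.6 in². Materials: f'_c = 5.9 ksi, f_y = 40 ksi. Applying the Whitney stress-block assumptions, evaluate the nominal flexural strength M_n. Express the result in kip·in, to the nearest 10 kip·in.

M_n ≈ 7610 kip·in

T = A_s f_y = 5.6 × 40 = 224 kips.
a = T/(0.85 f'_c b) = 224/(0.85 × 5.9 × 17) = 2.627 in.
M_n = T(d − a/2) = 224 × (35.3 − 1.3135) = 7613.0 kip·in.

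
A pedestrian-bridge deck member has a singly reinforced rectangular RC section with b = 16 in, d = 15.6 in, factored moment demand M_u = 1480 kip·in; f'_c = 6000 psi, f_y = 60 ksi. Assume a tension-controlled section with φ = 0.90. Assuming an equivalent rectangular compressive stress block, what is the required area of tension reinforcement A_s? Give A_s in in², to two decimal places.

M_n = M_u/φ = 1480/0.90 = 1644.44 kip·in.
From M_n = 0.85 f'_c a b (d − a/2):
a = d − √(d² − 2M_n/(0.85 f'_c b)) = 15.6 − √(15.6² − 2 × 1644.44/(0.85 × 6 × 16)) = 1.350 in.
A_s = 0.85 f'_c a b / f_y = 0.85 × 6 × 1.350 × 16 / 60 = 1.836 in².

A_s ≈ 1.84 in²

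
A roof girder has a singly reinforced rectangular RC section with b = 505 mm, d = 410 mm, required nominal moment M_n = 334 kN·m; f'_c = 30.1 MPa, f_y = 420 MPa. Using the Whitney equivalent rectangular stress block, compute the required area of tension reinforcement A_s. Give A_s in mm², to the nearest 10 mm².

A_s ≈ 2120 mm²

With M_n = 0.85 f'_c a b (d − a/2), solve the quadratic for a:
a = d − √(d² − 2M_n/(0.85 f'_c b)) = 410 − √(410² − 2 × 334×10⁶/(0.85 × 30.1 × 505)) = 68.83 mm.
A_s = 0.85 f'_c a b / f_y = 0.85 × 30.1 × 68.83 × 505 / 420 = 2117.4 mm².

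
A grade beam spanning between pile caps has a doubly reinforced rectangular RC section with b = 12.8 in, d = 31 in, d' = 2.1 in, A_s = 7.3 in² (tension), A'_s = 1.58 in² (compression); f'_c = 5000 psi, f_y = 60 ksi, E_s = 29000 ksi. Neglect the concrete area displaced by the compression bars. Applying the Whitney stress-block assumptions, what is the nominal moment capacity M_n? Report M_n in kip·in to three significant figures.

Assume both steels yield.
a = (A_s − A'_s) f_y/(0.85 f'_c b) = (7.3 − 1.58) × 60/(0.85 × 5 × 12.8) = 6.309 in.
c = a/β₁ = 6.309/0.8 = 7.886 in; ε'_s = 0.003(c − d')/c = 0.0022 ≥ ε_y = 0.0021, so the compression steel yields.
M_n = (A_s − A'_s) f_y (d − a/2) + A'_s f_y (d − d') = 343.2 × (31 − 3.1545) + 94.8 × (31 − 2.1) = 9556.6 + 2739.7 = 12296.3 kip·in.

M_n ≈ 12300 kip·in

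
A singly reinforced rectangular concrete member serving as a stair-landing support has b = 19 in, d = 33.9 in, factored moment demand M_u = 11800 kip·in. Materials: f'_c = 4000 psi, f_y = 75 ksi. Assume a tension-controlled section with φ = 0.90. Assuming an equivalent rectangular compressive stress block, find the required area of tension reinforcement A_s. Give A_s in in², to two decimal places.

A_s ≈ 5.72 in²

M_n = M_u/φ = 11800/0.90 = 13111.1 kip·in.
From M_n = 0.85 f'_c a b (d − a/2):
a = d − √(d² − 2M_n/(0.85 f'_c b)) = 33.9 − √(33.9² − 2 × 13111.1/(0.85 × 4 × 19)) = 6.637 in.
A_s = 0.85 f'_c a b / f_y = 0.85 × 4 × 6.637 × 19 / 75 = 5.717 in².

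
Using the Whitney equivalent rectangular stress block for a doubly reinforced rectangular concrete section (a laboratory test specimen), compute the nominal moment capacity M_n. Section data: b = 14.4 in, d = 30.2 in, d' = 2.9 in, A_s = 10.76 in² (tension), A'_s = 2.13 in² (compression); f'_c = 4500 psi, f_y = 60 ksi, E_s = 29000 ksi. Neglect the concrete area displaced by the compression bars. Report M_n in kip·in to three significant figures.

M_n ≈ 16700 kip·in

Assume both steels yield.
a = (A_s − A'_s) f_y/(0.85 f'_c b) = (10.76 − 2.13) × 60/(0.85 × 4.5 × 14.4) = 9.401 in.
c = a/β₁ = 9.401/0.825 = 11.395 in; ε'_s = 0.003(c − d')/c = 0.0022 ≥ ε_y = 0.0021, so the compression steel yields.
M_n = (A_s − A'_s) f_y (d − a/2) + A'_s f_y (d − d') = 517.8 × (30.2 − 4.7005) + 127.8 × (30.2 − 2.9) = 13203.6 + 3488.9 = 16692.5 kip·in.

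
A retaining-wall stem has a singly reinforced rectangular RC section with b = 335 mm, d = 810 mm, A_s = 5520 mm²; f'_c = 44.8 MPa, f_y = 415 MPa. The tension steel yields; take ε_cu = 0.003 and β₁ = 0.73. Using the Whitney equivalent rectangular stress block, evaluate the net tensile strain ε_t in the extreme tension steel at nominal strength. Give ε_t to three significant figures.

ε_t ≈ 0.00688

a = A_s f_y/(0.85 f'_c b) = 179.57 mm.
β₁ = 0.73, so c = a/β₁ = 179.57/0.73 = 245.99 mm.
From the linear strain diagram with ε_cu = 0.003: ε_t = 0.003 (d − c)/c = 0.003 × (810 − 245.99)/245.99 = 0.00688.
Since ε_t ≥ 0.005, the section is tension-controlled.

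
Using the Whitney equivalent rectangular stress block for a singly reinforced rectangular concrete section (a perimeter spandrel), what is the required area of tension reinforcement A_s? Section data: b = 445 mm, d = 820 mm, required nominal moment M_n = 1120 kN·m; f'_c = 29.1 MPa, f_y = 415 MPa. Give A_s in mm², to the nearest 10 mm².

A_s ≈ 3590 mm²

With M_n = 0.85 f'_c a b (d − a/2), solve the quadratic for a:
a = d − √(d² − 2M_n/(0.85 f'_c b)) = 820 − √(820² − 2 × 1120×10⁶/(0.85 × 29.1 × 445)) = 135.24 mm.
A_s = 0.85 f'_c a b / f_y = 0.85 × 29.1 × 135.24 × 445 / 415 = 3587.0 mm².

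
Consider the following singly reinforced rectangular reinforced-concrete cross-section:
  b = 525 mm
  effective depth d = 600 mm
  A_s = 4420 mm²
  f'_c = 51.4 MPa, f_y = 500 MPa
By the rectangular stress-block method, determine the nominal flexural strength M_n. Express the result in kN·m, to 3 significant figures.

M_n ≈ 1220 kN·m

T = A_s f_y = 4420 × 500 = 2210000 N = 2210 kN.
From C = T: a = T/(0.85 f'_c b) = 2210000/(0.85 × 51.4 × 525) = 96.35 mm.
M_n = T(d − a/2) = 2210 kN × (600 − 48.175) mm = 1219.53 kN·m.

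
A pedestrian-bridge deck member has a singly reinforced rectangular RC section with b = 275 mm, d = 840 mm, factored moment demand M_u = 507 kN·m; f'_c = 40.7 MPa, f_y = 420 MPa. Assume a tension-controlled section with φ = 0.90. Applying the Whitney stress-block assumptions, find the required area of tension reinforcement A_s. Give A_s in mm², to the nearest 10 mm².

M_n = M_u/φ = 507/0.90 = 563.333 kN·m.
With M_n = 0.85 f'_c a b (d − a/2), solve the quadratic for a:
a = d − √(d² − 2M_n/(0.85 f'_c b)) = 840 − √(840² − 2 × 563.333×10⁶/(0.85 × 40.7 × 275)) = 73.73 mm.
A_s = 0.85 f'_c a b / f_y = 0.85 × 40.7 × 73.73 × 275 / 420 = 1670.1 mm².

A_s ≈ 1670 mm²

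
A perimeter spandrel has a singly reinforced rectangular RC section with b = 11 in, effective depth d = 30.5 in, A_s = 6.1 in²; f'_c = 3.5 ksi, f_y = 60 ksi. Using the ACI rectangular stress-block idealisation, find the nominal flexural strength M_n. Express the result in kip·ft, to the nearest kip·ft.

M_n ≈ 760 kip·ft

T = A_s f_y = 6.1 × 60 = 366 kips.
a = T/(0.85 f'_c b) = 366/(0.85 × 3.5 × 11) = 11.184 in.
M_n = T(d − a/2) = 366 × (30.5 − 5.592) = 9116.3 kip·in = 9116.3/12 = 759.69 kip·ft.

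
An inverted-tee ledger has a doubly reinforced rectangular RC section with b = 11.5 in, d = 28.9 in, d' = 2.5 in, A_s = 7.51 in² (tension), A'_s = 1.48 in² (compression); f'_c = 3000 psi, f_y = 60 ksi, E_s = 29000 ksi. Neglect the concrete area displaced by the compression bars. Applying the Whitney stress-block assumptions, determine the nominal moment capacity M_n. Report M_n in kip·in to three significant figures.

M_n ≈ 10600 kip·in

Assume both steels yield.
a = (A_s − A'_s) f_y/(0.85 f'_c b) = (7.51 − 1.48) × 60/(0.85 × 3 × 11.5) = 12.338 in.
c = a/β₁ = 12.338/0.85 = 14.515 in; ε'_s = 0.003(c − d')/c = 0.0025 ≥ ε_y = 0.0021, so the compression steel yields.
M_n = (A_s − A'_s) f_y (d − a/2) + A'_s f_y (d − d') = 361.8 × (28.9 − 6.169) + 88.8 × (28.9 − 2.5) = 8224.1 + 2344.3 = 10568.4 kip·in.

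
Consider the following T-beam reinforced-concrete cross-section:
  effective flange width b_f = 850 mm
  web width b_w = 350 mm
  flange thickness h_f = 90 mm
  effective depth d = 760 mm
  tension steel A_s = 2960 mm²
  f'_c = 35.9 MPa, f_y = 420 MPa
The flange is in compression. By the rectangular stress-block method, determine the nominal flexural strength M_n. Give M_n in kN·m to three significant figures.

M_n ≈ 915 kN·m

Tension: T = A_s f_y = 2960 × 420 = 1243200 N.
Try a within the flange: a = T/(0.85 f'_c b_f) = 1243200/(0.85 × 35.9 × 850) = 47.93 mm.
Since a = 47.93 ≤ h_f = 90 mm, the stress block lies entirely in the flange; analyse as a rectangular beam of width b_f.
M_n = T(d − a/2) = 1243200 × (760 − 23.965) = 915.04 × 10⁶ N·mm.
M_n = 915.04 kN·m.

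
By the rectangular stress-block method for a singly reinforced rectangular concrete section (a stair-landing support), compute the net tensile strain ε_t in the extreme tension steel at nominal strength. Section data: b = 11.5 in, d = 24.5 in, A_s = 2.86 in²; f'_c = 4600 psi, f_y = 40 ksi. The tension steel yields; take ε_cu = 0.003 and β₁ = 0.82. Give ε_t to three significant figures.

ε_t ≈ 0.0207

a = A_s f_y/(0.85 f'_c b) = 2.544 in.
β₁ = 0.82, so c = a/β₁ = 2.544/0.82 = 3.102 in.
From the linear strain diagram with ε_cu = 0.003: ε_t = 0.003 (d − c)/c = 0.003 × (24.5 − 3.102)/3.102 = 0.0207.
Since ε_t ≥ 0.005, the section is tension-controlled.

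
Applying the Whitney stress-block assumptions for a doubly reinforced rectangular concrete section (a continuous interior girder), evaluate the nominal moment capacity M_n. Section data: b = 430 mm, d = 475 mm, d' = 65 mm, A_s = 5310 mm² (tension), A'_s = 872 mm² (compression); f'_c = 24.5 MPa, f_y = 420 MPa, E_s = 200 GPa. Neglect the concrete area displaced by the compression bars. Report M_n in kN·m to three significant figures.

M_n ≈ 842 kN·m

Assume both tension and compression steel yield.
Net tension couple steel: A_s − A'_s = 4438 mm².
a = (A_s − A'_s) f_y / (0.85 f'_c b) = 1863960/(0.85 × 24.5 × 430) = 208.15 mm.
c = a/β₁ = 208.15/0.85 = 244.88 mm; ε'_s = 0.003(c − d')/c = 0.0022 ≥ f_y/E_s = 0.0021, so compression steel does yield.
M_n = (A_s − A'_s) f_y (d − a/2) + A'_s f_y (d − d') = [1863960 × (475 − 104.075) + 366240 × (475 − 65)] × 10⁻⁶ = 691.39 + 150.16 = 841.55 kN·m.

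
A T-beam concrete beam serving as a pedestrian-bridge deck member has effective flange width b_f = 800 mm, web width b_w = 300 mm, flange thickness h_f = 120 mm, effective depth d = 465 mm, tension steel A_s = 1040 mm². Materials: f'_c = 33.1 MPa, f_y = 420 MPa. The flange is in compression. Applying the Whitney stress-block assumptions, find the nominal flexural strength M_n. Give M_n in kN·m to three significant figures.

M_n ≈ 199 kN·m

Tension: T = A_s f_y = 1040 × 420 = 436800 N.
Try a within the flange: a = T/(0.85 f'_c b_f) = 436800/(0.85 × 33.1 × 800) = 19.41 mm.
Since a = 19.41 ≤ h_f = 120 mm, the stress block lies entirely in the flange; analyse as a rectangular beam of width b_f.
M_n = T(d − a/2) = 436800 × (465 − 9.705) = 198.87 × 10⁶ N·mm.
M_n = 198.87 kN·m.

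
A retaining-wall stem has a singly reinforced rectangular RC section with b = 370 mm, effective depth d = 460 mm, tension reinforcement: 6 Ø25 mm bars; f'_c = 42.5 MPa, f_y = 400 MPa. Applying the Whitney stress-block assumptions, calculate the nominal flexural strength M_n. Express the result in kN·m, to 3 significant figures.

A_s = 6 × 491 = 2946 mm².
T = A_s f_y = 2946 × 400 = 1178400 N = 1178.4 kN.
From C = T: a = T/(0.85 f'_c b) = 1178400/(0.85 × 42.5 × 370) = 88.16 mm.
M_n = T(d − a/2) = 1178.4 kN × (460 − 44.08) mm = 490.12 kN·m.

M_n ≈ 490 kN·m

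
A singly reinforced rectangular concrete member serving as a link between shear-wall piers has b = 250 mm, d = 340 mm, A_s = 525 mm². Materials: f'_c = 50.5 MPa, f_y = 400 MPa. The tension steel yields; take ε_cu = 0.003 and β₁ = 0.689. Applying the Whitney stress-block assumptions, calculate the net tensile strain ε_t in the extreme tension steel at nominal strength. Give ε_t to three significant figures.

a = A_s f_y/(0.85 f'_c b) = 19.57 mm.
β₁ = 0.689, so c = a/β₁ = 19.57/0.689 = 28.40 mm.
From the linear strain diagram with ε_cu = 0.003: ε_t = 0.003 (d − c)/c = 0.003 × (340 − 28.40)/28.40 = 0.0329.
Since ε_t ≥ 0.005, the section is tension-controlled.

ε_t ≈ 0.0329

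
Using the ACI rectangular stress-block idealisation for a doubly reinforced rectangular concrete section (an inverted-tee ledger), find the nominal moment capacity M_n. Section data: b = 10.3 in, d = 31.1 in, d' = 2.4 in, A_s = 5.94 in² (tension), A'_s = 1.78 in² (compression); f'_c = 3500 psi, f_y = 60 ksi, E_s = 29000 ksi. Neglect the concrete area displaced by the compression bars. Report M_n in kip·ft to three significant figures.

Assume both steels yield.
a = (A_s − A'_s) f_y/(0.85 f'_c b) = (5.94 − 1.78) × 60/(0.85 × 3.5 × 10.3) = 8.146 in.
c = a/β₁ = 8.146/0.85 = 9.584 in; ε'_s = 0.003(c − d')/c = 0.0022 ≥ ε_y = 0.0021, so the compression steel yields.
M_n = (A_s − A'_s) f_y (d − a/2) + A'_s f_y (d − d') = 249.6 × (31.1 − 4.073) + 106.8 × (31.1 − 2.4) = 6745.9 + 3065.2 = 9811.1 kip·in = 9811.1/12 = 817.59 kip·ft.

M_n ≈ 818 kip·ft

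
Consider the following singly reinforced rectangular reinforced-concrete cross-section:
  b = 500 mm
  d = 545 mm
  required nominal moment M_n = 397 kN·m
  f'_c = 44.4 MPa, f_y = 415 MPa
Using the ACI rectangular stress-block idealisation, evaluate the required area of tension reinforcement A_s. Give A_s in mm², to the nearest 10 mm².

A_s ≈ 1820 mm²

With M_n = 0.85 f'_c a b (d − a/2), solve the quadratic for a:
a = d − √(d² − 2M_n/(0.85 f'_c b)) = 545 − √(545² − 2 × 397×10⁶/(0.85 × 44.4 × 500)) = 40.08 mm.
A_s = 0.85 f'_c a b / f_y = 0.85 × 44.4 × 40.08 × 500 / 415 = 1822.4 mm².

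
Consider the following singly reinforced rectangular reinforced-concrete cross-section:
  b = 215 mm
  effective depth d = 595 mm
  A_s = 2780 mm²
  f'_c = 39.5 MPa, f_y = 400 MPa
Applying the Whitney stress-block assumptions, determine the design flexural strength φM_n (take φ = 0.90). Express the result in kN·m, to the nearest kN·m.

φM_n ≈ 518 kN·m

T = A_s f_y = 2780 × 400 = 1112000 N = 1112 kN.
From C = T: a = T/(0.85 f'_c b) = 1112000/(0.85 × 39.5 × 215) = 154.05 mm.
M_n = T(d − a/2) = 1112 kN × (595 − 77.025) mm = 575.99 kN·m.
φM_n = 0.90 × 575.99 = 518.39 kN·m.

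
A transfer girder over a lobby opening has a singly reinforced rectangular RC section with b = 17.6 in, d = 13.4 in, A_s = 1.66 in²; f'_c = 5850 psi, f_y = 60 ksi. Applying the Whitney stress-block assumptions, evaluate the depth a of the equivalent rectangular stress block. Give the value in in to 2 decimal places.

T = A_s f_y = 1.66 × 60 = 99.6 kips.
a = T/(0.85 f'_c b) = 99.6/(0.85 × 5.85 × 17.6) = 1.14 in.

a ≈ 1.14 in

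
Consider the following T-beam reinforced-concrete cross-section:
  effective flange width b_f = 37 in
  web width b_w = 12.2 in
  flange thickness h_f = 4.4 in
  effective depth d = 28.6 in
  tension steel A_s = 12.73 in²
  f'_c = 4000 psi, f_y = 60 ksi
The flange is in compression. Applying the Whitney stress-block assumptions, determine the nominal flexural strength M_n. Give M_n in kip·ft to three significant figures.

M_n ≈ 1600 kip·ft

Tension: T = A_s f_y = 12.73 × 60 = 763.8 kips.
Try a within the flange: a = T/(0.85 f'_c b_f) = 763.8/(0.85 × 4 × 37) = 6.072 in.
a = 6.072 > h_f = 4.4 in: the block extends into the web. Split into flange-overhang and web parts.
C_f = 0.85 f'_c (b_f − b_w) h_f = 0.85 × 4 × (37 − 12.2) × 4.4 = 371.0 kips.
Remaining web compression depth: a_w = (T − C_f)/(0.85 f'_c b_w) = (763.8 − 371.0)/(0.85 × 4 × 12.2) = 9.470 in.
M_n = C_f(d − h_f/2) + (T − C_f)(d − a_w/2) = 371.0 × (28.6 − 2.2) + 392.8 × (28.6 − 4.735) = 9794.4 + 9374.2 = 19168.6 kip·in.
M_n = 19168.6/12 = 1597.38 kip·ft.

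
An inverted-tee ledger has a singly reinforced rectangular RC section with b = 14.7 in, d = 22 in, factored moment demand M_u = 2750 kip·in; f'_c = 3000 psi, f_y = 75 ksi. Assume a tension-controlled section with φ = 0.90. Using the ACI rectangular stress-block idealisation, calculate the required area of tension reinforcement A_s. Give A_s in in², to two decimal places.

M_n = M_u/φ = 2750/0.90 = 3055.56 kip·in.
From M_n = 0.85 f'_c a b (d − a/2):
a = d − √(d² − 2M_n/(0.85 f'_c b)) = 22 − √(22² − 2 × 3055.56/(0.85 × 3 × 14.7)) = 4.084 in.
A_s = 0.85 f'_c a b / f_y = 0.85 × 3 × 4.084 × 14.7 / 75 = 2.041 in².

A_s ≈ 2.04 in²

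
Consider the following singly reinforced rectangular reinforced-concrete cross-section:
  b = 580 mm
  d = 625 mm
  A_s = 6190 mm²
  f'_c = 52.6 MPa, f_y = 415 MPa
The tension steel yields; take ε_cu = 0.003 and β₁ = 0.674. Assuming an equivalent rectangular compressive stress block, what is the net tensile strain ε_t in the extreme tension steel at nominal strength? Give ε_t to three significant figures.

ε_t ≈ 0.00976

a = A_s f_y/(0.85 f'_c b) = 99.06 mm.
β₁ = 0.674, so c = a/β₁ = 99.06/0.674 = 146.97 mm.
From the linear strain diagram with ε_cu = 0.003: ε_t = 0.003 (d − c)/c = 0.003 × (625 − 146.97)/146.97 = 0.00976.
Since ε_t ≥ 0.005, the section is tension-controlled.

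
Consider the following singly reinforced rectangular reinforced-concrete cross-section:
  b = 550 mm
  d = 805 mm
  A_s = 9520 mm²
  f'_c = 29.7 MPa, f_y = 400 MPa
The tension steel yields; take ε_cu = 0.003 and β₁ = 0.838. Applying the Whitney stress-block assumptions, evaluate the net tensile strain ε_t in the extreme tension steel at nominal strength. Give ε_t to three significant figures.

a = A_s f_y/(0.85 f'_c b) = 274.26 mm.
β₁ = 0.838, so c = a/β₁ = 274.26/0.838 = 327.28 mm.
From the linear strain diagram with ε_cu = 0.003: ε_t = 0.003 (d − c)/c = 0.003 × (805 − 327.28)/327.28 = 0.00438.
ε_t is between 0.004 and 0.005 — transition zone.

ε_t ≈ 0.00438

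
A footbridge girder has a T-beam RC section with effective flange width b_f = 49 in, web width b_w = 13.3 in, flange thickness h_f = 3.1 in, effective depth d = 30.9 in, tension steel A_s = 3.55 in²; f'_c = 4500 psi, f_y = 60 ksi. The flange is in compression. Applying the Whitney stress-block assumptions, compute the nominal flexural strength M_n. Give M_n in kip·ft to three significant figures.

M_n ≈ 538 kip·ft

Tension: T = A_s f_y = 3.55 × 60 = 213 kips.
Try a within the flange: a = T/(0.85 f'_c b_f) = 213/(0.85 × 4.5 × 49) = 1.136 in.
Since a = 1.136 ≤ h_f = 3.1 in, the stress block lies entirely in the flange; analyse as a rectangular beam of width b_f.
M_n = T(d − a/2) = 213 × (30.9 − 0.568) = 6460.7 kip·in.
M_n = 6460.7/12 = 538.39 kip·ft.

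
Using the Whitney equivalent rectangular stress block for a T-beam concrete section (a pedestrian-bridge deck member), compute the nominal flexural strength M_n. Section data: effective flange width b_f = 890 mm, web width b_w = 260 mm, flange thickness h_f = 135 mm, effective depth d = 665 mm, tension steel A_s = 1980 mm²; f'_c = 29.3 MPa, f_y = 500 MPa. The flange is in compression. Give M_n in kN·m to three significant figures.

M_n ≈ 636 kN·m

Tension: T = A_s f_y = 1980 × 500 = 990000 N.
Try a within the flange: a = T/(0.85 f'_c b_f) = 990000/(0.85 × 29.3 × 890) = 44.66 mm.
Since a = 44.66 ≤ h_f = 135 mm, the stress block lies entirely in the flange; analyse as a rectangular beam of width b_f.
M_n = T(d − a/2) = 990000 × (665 − 22.33) = 636.24 × 10⁶ N·mm.
M_n = 636.24 kN·m.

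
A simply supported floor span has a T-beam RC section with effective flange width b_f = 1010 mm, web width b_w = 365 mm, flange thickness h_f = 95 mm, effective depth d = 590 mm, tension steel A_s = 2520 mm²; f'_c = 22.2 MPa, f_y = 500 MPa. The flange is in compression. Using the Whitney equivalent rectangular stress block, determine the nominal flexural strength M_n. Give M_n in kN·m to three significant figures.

M_n ≈ 702 kN·m

Tension: T = A_s f_y = 2520 × 500 = 1260000 N.
Try a within the flange: a = T/(0.85 f'_c b_f) = 1260000/(0.85 × 22.2 × 1010) = 66.11 mm.
Since a = 66.11 ≤ h_f = 95 mm, the stress block lies entirely in the flange; analyse as a rectangular beam of width b_f.
M_n = T(d − a/2) = 1260000 × (590 − 33.055) = 701.75 × 10⁶ N·mm.
M_n = 701.75 kN·m.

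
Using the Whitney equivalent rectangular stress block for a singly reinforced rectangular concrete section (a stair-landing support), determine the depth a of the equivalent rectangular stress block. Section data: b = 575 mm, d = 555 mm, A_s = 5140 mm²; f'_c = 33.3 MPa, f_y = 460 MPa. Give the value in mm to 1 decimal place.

a ≈ 145.3 mm

T = A_s f_y = 5140 × 460 = 2364400 N = 2364.4 kN.
Setting C = 0.85 f'_c a b equal to T: a = 2364400/(0.85 × 33.3 × 575) = 145.3 mm.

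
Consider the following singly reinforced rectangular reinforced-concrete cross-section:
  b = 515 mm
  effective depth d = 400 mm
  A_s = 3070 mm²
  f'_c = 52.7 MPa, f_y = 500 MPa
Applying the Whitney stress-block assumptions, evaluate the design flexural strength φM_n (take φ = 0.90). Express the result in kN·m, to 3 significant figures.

T = A_s f_y = 3070 × 500 = 1535000 N = 1535 kN.
From C = T: a = T/(0.85 f'_c b) = 1535000/(0.85 × 52.7 × 515) = 66.54 mm.
M_n = T(d − a/2) = 1535 kN × (400 − 33.27) mm = 562.93 kN·m.
φM_n = 0.90 × 562.93 = 506.64 kN·m.

φM_n ≈ 507 kN·m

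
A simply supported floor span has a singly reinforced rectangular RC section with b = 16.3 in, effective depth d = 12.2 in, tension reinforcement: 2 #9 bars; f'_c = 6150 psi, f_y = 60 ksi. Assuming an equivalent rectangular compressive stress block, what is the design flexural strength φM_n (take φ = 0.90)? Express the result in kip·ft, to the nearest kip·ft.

φM_n ≈ 103 kip·ft

A_s = 2 × 1 = 2 in².
T = A_s f_y = 2 × 60 = 120 kips.
a = T/(0.85 f'_c b) = 120/(0.85 × 6.15 × 16.3) = 1.408 in.
M_n = T(d − a/2) = 120 × (12.2 − 0.704) = 1379.5 kip·in = 1379.5/12 = 114.96 kip·ft.
φM_n = 0.90 × 114.96 = 103.46 kip·ft.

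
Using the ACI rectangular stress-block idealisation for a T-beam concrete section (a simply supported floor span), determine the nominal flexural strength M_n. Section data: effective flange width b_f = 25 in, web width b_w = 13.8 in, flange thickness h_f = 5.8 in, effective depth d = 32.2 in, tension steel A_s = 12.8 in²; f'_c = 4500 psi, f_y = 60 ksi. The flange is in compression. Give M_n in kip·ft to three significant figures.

Tension: T = A_s f_y = 12.8 × 60 = 768 kips.
Try a within the flange: a = T/(0.85 f'_c b_f) = 768/(0.85 × 4.5 × 25) = 8.031 in.
a = 8.031 > h_f = 5.8 in: the block extends into the web. Split into flange-overhang and web parts.
C_f = 0.85 f'_c (b_f − b_w) h_f = 0.85 × 4.5 × (25 − 13.8) × 5.8 = 248.5 kips.
Remaining web compression depth: a_w = (T − C_f)/(0.85 f'_c b_w) = (768 − 248.5)/(0.85 × 4.5 × 13.8) = 9.842 in.
M_n = C_f(d − h_f/2) + (T − C_f)(d − a_w/2) = 248.5 × (32.2 − 2.9) + 519.5 × (32.2 − 4.921) = 7281.1 + 14171.4 = 21452.5 kip·in.
M_n = 21452.5/12 = 1787.71 kip·ft.

M_n ≈ 1790 kip·ft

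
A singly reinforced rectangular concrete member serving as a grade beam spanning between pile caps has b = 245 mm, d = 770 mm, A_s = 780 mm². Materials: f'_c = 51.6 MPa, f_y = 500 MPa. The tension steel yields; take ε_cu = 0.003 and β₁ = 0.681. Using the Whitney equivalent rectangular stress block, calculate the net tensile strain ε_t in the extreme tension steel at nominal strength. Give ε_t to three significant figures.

ε_t ≈ 0.0403

a = A_s f_y/(0.85 f'_c b) = 36.29 mm.
β₁ = 0.681, so c = a/β₁ = 36.29/0.681 = 53.29 mm.
From the linear strain diagram with ε_cu = 0.003: ε_t = 0.003 (d − c)/c = 0.003 × (770 − 53.29)/53.29 = 0.0403.
Since ε_t ≥ 0.005, the section is tension-controlled.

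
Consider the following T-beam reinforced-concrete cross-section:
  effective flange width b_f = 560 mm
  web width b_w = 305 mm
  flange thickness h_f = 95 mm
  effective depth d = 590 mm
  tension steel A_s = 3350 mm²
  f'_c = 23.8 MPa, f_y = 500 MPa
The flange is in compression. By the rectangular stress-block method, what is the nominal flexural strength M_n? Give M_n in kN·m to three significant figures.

Tension: T = A_s f_y = 3350 × 500 = 1675000 N.
Try a within the flange: a = T/(0.85 f'_c b_f) = 1675000/(0.85 × 23.8 × 560) = 147.85 mm.
a = 147.85 > h_f = 95 mm: the block extends into the web. Split into flange-overhang and web parts.
C_f = 0.85 f'_c (b_f − b_w) h_f = 0.85 × 23.8 × (560 − 305) × 95 = 490072 N.
Remaining web compression depth: a_w = (T − C_f)/(0.85 f'_c b_w) = (1675000 − 490072)/(0.85 × 23.8 × 305) = 192.04 mm.
M_n = C_f(d − h_f/2) + (T − C_f)(d − a_w/2) = 490072 × (590 − 47.5) + 1184928 × (590 − 96.02) = 265.86 + 585.33 = 851.19 × 10⁶ N·mm.
M_n = 851.19 kN·m.

M_n ≈ 851 kN·m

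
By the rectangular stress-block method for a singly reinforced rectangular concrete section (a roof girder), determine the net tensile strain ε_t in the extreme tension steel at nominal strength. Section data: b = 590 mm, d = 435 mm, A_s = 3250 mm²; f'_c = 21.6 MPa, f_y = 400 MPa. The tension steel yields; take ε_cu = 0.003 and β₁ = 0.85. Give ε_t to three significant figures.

a = A_s f_y/(0.85 f'_c b) = 120.01 mm.
β₁ = 0.85, so c = a/β₁ = 120.01/0.85 = 141.19 mm.
From the linear strain diagram with ε_cu = 0.003: ε_t = 0.003 (d − c)/c = 0.003 × (435 − 141.19)/141.19 = 0.00624.
Since ε_t ≥ 0.005, the section is tension-controlled.

ε_t ≈ 0.00624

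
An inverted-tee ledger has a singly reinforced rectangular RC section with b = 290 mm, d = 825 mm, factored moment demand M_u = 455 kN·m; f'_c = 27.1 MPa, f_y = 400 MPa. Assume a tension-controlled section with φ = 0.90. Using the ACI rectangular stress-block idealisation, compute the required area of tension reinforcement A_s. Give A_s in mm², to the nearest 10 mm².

A_s ≈ 1630 mm²

M_n = M_u/φ = 455/0.90 = 505.556 kN·m.
With M_n = 0.85 f'_c a b (d − a/2), solve the quadratic for a:
a = d − √(d² − 2M_n/(0.85 f'_c b)) = 825 − √(825² − 2 × 505.556×10⁶/(0.85 × 27.1 × 290)) = 97.49 mm.
A_s = 0.85 f'_c a b / f_y = 0.85 × 27.1 × 97.49 × 290 / 400 = 1628.1 mm².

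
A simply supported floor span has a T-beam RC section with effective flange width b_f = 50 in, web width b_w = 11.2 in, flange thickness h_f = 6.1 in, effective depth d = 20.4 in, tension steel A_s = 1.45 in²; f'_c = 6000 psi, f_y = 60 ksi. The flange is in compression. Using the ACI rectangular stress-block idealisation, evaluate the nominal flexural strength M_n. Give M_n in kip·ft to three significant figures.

Tension: T = A_s f_y = 1.45 × 60 = 87 kips.
Try a within the flange: a = T/(0.85 f'_c b_f) = 87/(0.85 × 6 × 50) = 0.341 in.
Since a = 0.341 ≤ h_f = 6.1 in, the stress block lies entirely in the flange; analyse as a rectangular beam of width b_f.
M_n = T(d − a/2) = 87 × (20.4 − 0.1705) = 1760.0 kip·in.
M_n = 1760.0/12 = 146.67 kip·ft.

M_n ≈ 147 kip·ft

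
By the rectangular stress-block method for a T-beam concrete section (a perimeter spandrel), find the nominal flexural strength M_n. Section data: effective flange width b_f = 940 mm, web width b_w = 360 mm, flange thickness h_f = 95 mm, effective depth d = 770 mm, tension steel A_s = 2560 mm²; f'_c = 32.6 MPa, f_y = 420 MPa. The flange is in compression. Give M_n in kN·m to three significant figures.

Tension: T = A_s f_y = 2560 × 420 = 1075200 N.
Try a within the flange: a = T/(0.85 f'_c b_f) = 1075200/(0.85 × 32.6 × 940) = 41.28 mm.
Since a = 41.28 ≤ h_f = 95 mm, the stress block lies entirely in the flange; analyse as a rectangular beam of width b_f.
M_n = T(d − a/2) = 1075200 × (770 − 20.64) = 805.71 × 10⁶ N·mm.
M_n = 805.71 kN·m.

M_n ≈ 806 kN·m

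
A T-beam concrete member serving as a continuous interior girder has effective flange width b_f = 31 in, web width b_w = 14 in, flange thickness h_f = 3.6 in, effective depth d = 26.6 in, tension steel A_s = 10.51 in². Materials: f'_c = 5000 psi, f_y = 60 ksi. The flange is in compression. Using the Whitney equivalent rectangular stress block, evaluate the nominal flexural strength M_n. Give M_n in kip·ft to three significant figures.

M_n ≈ 1260 kip·ft

Tension: T = A_s f_y = 10.51 × 60 = 630.6 kips.
Try a within the flange: a = T/(0.85 f'_c b_f) = 630.6/(0.85 × 5 × 31) = 4.786 in.
a = 4.786 > h_f = 3.6 in: the block extends into the web. Split into flange-overhang and web parts.
C_f = 0.85 f'_c (b_f − b_w) h_f = 0.85 × 5 × (31 − 14) × 3.6 = 260.1 kips.
Remaining web compression depth: a_w = (T − C_f)/(0.85 f'_c b_w) = (630.6 − 260.1)/(0.85 × 5 × 14) = 6.227 in.
M_n = C_f(d − h_f/2) + (T − C_f)(d − a_w/2) = 260.1 × (26.6 − 1.8) + 370.5 × (26.6 − 3.1135) = 6450.5 + 8701.7 = 15152.2 kip·in.
M_n = 15152.2/12 = 1262.68 kip·ft.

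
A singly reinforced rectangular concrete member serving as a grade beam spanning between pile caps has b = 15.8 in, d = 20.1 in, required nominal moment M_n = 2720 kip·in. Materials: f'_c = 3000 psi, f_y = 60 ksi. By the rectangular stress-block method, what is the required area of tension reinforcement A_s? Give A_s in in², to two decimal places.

A_s ≈ 2.48 in²

From M_n = 0.85 f'_c a b (d − a/2):
a = d − √(d² − 2M_n/(0.85 f'_c b)) = 20.1 − √(20.1² − 2 × 2720/(0.85 × 3 × 15.8)) = 3.699 in.
A_s = 0.85 f'_c a b / f_y = 0.85 × 3 × 3.699 × 15.8 / 60 = 2.484 in².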